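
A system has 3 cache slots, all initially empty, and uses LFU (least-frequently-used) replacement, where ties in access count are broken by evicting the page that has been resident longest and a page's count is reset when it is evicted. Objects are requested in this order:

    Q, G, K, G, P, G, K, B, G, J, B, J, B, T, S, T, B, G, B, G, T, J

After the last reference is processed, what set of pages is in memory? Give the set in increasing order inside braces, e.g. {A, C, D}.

{B, G, J}

Q -> miss, frames {Q}
G -> miss, frames {Q,G}
K -> miss, frames {Q,G,K}
G -> hit
P -> miss, evict Q, frames {G,K,P}
G -> hit
K -> hit
B -> miss, evict P, frames {G,K,B}
G -> hit
J -> miss, evict B, frames {G,K,J}
B -> miss, evict J, frames {G,K,B}
J -> miss, evict B, frames {G,K,J}
B -> miss, evict J, frames {G,K,B}
T -> miss, evict B, frames {G,K,T}
S -> miss, evict T, frames {G,K,S}
T -> miss, evict S, frames {G,K,T}
B -> miss, evict T, frames {G,K,B}
G -> hit
B -> hit
G -> hit
T -> miss, evict K, frames {G,B,T}
J -> miss, evict T, frames {G,B,J}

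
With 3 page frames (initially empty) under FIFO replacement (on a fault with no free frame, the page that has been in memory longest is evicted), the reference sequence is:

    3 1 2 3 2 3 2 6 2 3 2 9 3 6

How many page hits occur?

8

3 → miss, frames [3]
1 → miss, frames [3, 1]
2 → miss, frames [3, 1, 2]
3 → hit
2 → hit
3 → hit
2 → hit
6 → miss, evict 3, frames [1, 2, 6]
2 → hit
3 → miss, evict 1, frames [2, 6, 3]
2 → hit
9 → miss, evict 2, frames [6, 3, 9]
3 → hit
6 → hit
Hits: 8.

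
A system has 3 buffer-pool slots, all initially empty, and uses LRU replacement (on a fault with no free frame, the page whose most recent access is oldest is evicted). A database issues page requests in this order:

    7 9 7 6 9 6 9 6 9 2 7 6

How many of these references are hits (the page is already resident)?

7 -> fault, frames [7]
9 -> fault, frames [7, 9]
7 -> hit
6 -> fault, frames [9, 7, 6]
9 -> hit
6 -> hit
9 -> hit
6 -> hit
9 -> hit
2 -> fault, evict 7, frames [6, 9, 2]
7 -> fault, evict 6, frames [9, 2, 7]
6 -> fault, evict 9, frames [2, 7, 6]
Hits: 6.

6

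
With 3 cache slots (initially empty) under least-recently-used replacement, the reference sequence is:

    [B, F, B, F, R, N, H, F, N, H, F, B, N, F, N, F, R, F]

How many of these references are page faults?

B: fault, frames (B)
F: fault, frames (B F)
B: hit
F: hit
R: fault, frames (B F R)
N: fault, evict B, frames (F R N)
H: fault, evict F, frames (R N H)
F: fault, evict R, frames (N H F)
N: hit
H: hit
F: hit
B: fault, evict N, frames (H F B)
N: fault, evict H, frames (F B N)
F: hit
N: hit
F: hit
R: fault, evict B, frames (N F R)
F: hit
Page faults: 9.

9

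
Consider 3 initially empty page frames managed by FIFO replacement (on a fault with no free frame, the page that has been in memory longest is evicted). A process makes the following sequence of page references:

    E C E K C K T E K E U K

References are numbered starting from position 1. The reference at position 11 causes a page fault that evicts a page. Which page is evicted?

pos 1: E: miss, frames {E}
pos 2: C: miss, frames {E,C}
pos 3: E: hit
pos 4: K: miss, frames {E,C,K}
pos 5: C: hit
pos 6: K: hit
pos 7: T: miss, evict E, frames {C,K,T}
pos 8: E: miss, evict C, frames {K,T,E}
pos 9: K: hit
pos 10: E: hit
pos 11: U: miss, evict K, frames {T,E,U}
At position 11, page K is evicted.

K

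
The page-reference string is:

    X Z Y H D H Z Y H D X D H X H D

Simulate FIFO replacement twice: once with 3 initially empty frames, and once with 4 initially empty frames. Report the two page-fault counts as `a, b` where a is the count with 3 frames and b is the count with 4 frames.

10, 6

3 frames: F F F F F . F F F F F . . . . . → 10 faults.
4 frames: F F F F F . . . . . F . . . . . → 6 faults.
6 < 10: adding a frame reduced faults, as is typical.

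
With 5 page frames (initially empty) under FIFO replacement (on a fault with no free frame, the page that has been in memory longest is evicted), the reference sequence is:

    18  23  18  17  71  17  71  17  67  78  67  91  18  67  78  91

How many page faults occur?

18: fault, frames (18)
23: fault, frames (18 23)
18: hit
17: fault, frames (18 23 17)
71: fault, frames (18 23 17 71)
17: hit
71: hit
17: hit
67: fault, frames (18 23 17 71 67)
78: fault, evict 18, frames (23 17 71 67 78)
67: hit
91: fault, evict 23, frames (17 71 67 78 91)
18: fault, evict 17, frames (71 67 78 91 18)
67: hit
78: hit
91: hit
Page faults: 8.

8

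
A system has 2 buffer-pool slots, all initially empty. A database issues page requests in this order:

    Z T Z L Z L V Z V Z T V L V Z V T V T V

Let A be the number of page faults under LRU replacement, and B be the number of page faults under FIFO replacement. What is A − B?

-1

Under LRU: F F . F . . F F . . F F F . F . F . . . → 10 faults.
Under FIFO: F F . F F . F . . . F . F F F . F F . . → 11 faults.
A − B = 10 − 11 = -1.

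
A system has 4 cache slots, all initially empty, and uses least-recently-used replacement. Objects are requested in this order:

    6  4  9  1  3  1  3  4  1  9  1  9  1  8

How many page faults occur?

6

6: miss, frames (6)
4: miss, frames (6 4)
9: miss, frames (6 4 9)
1: miss, frames (6 4 9 1)
3: miss, evict 6, frames (4 9 1 3)
1: hit
3: hit
4: hit
1: hit
9: hit
1: hit
9: hit
1: hit
8: miss, evict 3, frames (4 9 1 8)
Page faults: 6.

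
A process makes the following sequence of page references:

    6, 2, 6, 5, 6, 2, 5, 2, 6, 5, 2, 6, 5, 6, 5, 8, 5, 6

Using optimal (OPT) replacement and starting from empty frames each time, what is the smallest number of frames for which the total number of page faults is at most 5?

f=1: 18 faults
f=2: 9 faults
f=3: 4 faults
f=4: 4 faults
Smallest f with faults ≤ 5 is 3.

3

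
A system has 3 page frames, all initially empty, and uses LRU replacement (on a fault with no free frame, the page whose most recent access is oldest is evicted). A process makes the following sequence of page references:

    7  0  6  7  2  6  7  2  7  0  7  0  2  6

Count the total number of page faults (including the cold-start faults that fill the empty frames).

6

7 → miss, frames {7}
0 → miss, frames {7,0}
6 → miss, frames {7,0,6}
7 → hit
2 → miss, evict 0, frames {6,7,2}
6 → hit
7 → hit
2 → hit
7 → hit
0 → miss, evict 6, frames {2,7,0}
7 → hit
0 → hit
2 → hit
6 → miss, evict 7, frames {0,2,6}
Page faults: 6.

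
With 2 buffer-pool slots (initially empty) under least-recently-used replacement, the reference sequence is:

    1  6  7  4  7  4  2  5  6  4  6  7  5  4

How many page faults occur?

1 -> miss, frames [1]
6 -> miss, frames [1, 6]
7 -> miss, evict 1, frames [6, 7]
4 -> miss, evict 6, frames [7, 4]
7 -> hit
4 -> hit
2 -> miss, evict 7, frames [4, 2]
5 -> miss, evict 4, frames [2, 5]
6 -> miss, evict 2, frames [5, 6]
4 -> miss, evict 5, frames [6, 4]
6 -> hit
7 -> miss, evict 4, frames [6, 7]
5 -> miss, evict 6, frames [7, 5]
4 -> miss, evict 7, frames [5, 4]
Page faults: 11.

11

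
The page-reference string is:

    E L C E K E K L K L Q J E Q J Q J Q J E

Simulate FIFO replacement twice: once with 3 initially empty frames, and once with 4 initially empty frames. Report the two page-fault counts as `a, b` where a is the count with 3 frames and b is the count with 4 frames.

9, 7

3 frames: F F F . F F . F . . F F F . . . . . . . → 9 faults.
4 frames: F F F . F . . . . . F F F . . . . . . . → 7 faults.
7 < 9: adding a frame reduced faults, as is typical.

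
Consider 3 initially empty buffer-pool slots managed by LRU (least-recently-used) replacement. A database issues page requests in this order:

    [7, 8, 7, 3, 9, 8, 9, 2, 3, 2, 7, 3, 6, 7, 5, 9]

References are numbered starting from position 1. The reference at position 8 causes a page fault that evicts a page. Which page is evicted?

pos 1: 7 -> miss, frames [7]
pos 2: 8 -> miss, frames [7, 8]
pos 3: 7 -> hit
pos 4: 3 -> miss, frames [8, 7, 3]
pos 5: 9 -> miss, evict 8, frames [7, 3, 9]
pos 6: 8 -> miss, evict 7, frames [3, 9, 8]
pos 7: 9 -> hit
pos 8: 2 -> miss, evict 3, frames [8, 9, 2]
At position 8, page 3 is evicted.

3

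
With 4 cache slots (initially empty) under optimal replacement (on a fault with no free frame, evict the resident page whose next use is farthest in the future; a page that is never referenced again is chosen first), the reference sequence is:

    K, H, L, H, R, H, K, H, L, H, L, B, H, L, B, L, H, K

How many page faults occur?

K -> miss, frames [K]
H -> miss, frames [K, H]
L -> miss, frames [K, H, L]
H -> hit
R -> miss, frames [K, H, L, R]
H -> hit
K -> hit
H -> hit
L -> hit
H -> hit
L -> hit
B -> miss, evict R, frames [K, H, L, B]
H -> hit
L -> hit
B -> hit
L -> hit
H -> hit
K -> hit
Page faults: 5.

5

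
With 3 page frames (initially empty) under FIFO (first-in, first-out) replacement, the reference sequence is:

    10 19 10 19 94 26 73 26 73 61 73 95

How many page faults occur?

7

10: miss, frames {10}
19: miss, frames {10,19}
10: hit
19: hit
94: miss, frames {10,19,94}
26: miss, evict 10, frames {19,94,26}
73: miss, evict 19, frames {94,26,73}
26: hit
73: hit
61: miss, evict 94, frames {26,73,61}
73: hit
95: miss, evict 26, frames {73,61,95}
Page faults: 7.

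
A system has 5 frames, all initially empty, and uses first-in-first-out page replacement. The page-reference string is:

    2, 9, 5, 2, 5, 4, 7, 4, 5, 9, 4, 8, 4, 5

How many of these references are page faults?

2 -> miss, frames [2]
9 -> miss, frames [2, 9]
5 -> miss, frames [2, 9, 5]
2 -> hit
5 -> hit
4 -> miss, frames [2, 9, 5, 4]
7 -> miss, frames [2, 9, 5, 4, 7]
4 -> hit
5 -> hit
9 -> hit
4 -> hit
8 -> miss, evict 2, frames [9, 5, 4, 7, 8]
4 -> hit
5 -> hit
Page faults: 6.

6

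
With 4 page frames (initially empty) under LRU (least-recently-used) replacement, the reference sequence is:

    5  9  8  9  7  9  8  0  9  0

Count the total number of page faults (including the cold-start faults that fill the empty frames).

5: fault, frames (5)
9: fault, frames (5 9)
8: fault, frames (5 9 8)
9: hit
7: fault, frames (5 8 9 7)
9: hit
8: hit
0: fault, evict 5, frames (7 9 8 0)
9: hit
0: hit
Page faults: 5.

5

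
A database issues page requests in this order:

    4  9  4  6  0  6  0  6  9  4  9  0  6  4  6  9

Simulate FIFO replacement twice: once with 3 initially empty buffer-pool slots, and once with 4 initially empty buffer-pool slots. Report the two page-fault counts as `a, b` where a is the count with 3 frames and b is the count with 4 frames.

3 frames: F F . F F . . . . F F . F . . . → 7 faults.
4 frames: F F . F F . . . . . . . . . . . → 4 faults.
4 < 7: adding a frame reduced faults, as is typical.

7, 4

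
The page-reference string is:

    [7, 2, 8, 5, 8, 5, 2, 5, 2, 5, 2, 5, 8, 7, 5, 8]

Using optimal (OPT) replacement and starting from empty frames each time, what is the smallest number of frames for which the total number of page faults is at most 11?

2

f=1: 16 faults
f=2: 8 faults
f=3: 5 faults
f=4: 4 faults
Smallest f with faults ≤ 11 is 2.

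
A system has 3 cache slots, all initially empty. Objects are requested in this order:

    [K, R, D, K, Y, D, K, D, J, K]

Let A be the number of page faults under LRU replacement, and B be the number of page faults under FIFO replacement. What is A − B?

-1

Under LRU: F F F . F . . . F . → 5 faults.
Under FIFO: F F F . F . F . F . → 6 faults.
A − B = 5 − 6 = -1.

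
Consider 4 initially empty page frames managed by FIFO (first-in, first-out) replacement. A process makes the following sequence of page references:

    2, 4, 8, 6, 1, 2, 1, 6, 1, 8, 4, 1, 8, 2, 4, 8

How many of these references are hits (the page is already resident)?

8

2: miss, frames [2]
4: miss, frames [2, 4]
8: miss, frames [2, 4, 8]
6: miss, frames [2, 4, 8, 6]
1: miss, evict 2, frames [4, 8, 6, 1]
2: miss, evict 4, frames [8, 6, 1, 2]
1: hit
6: hit
1: hit
8: hit
4: miss, evict 8, frames [6, 1, 2, 4]
1: hit
8: miss, evict 6, frames [1, 2, 4, 8]
2: hit
4: hit
8: hit
Hits: 8.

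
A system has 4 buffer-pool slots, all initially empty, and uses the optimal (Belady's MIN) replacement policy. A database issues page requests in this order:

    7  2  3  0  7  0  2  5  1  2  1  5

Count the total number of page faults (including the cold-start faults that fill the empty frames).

7: miss, frames [7]
2: miss, frames [7, 2]
3: miss, frames [7, 2, 3]
0: miss, frames [7, 2, 3, 0]
7: hit
0: hit
2: hit
5: miss, evict 0, frames [7, 2, 3, 5]
1: miss, evict 3, frames [7, 2, 5, 1]
2: hit
1: hit
5: hit
Page faults: 6.

6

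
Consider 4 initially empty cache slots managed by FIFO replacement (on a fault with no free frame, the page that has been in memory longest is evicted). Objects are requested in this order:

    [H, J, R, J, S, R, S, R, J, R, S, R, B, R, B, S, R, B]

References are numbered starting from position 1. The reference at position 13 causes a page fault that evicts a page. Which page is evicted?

pos 1: H -> fault, frames [H]
pos 2: J -> fault, frames [H, J]
pos 3: R -> fault, frames [H, J, R]
pos 4: J -> hit
pos 5: S -> fault, frames [H, J, R, S]
pos 6: R -> hit
pos 7: S -> hit
pos 8: R -> hit
pos 9: J -> hit
pos 10: R -> hit
pos 11: S -> hit
pos 12: R -> hit
pos 13: B -> fault, evict H, frames [J, R, S, B]
At position 13, page H is evicted.

H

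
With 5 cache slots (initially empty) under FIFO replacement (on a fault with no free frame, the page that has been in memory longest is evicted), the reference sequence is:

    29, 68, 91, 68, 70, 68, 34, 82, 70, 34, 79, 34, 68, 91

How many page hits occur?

29 -> fault, frames [29]
68 -> fault, frames [29, 68]
91 -> fault, frames [29, 68, 91]
68 -> hit
70 -> fault, frames [29, 68, 91, 70]
68 -> hit
34 -> fault, frames [29, 68, 91, 70, 34]
82 -> fault, evict 29, frames [68, 91, 70, 34, 82]
70 -> hit
34 -> hit
79 -> fault, evict 68, frames [91, 70, 34, 82, 79]
34 -> hit
68 -> fault, evict 91, frames [70, 34, 82, 79, 68]
91 -> fault, evict 70, frames [34, 82, 79, 68, 91]
Hits: 5.

5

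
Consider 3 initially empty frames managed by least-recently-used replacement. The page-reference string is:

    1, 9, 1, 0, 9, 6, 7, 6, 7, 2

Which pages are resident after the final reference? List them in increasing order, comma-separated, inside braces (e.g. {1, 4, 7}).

{2, 6, 7}

1 → fault, frames [1]
9 → fault, frames [1, 9]
1 → hit
0 → fault, frames [9, 1, 0]
9 → hit
6 → fault, evict 1, frames [0, 9, 6]
7 → fault, evict 0, frames [9, 6, 7]
6 → hit
7 → hit
2 → fault, evict 9, frames [6, 7, 2]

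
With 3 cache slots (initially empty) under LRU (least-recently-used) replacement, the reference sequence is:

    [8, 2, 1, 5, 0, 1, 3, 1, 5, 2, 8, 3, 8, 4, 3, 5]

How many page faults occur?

8: fault, frames [8]
2: fault, frames [8, 2]
1: fault, frames [8, 2, 1]
5: fault, evict 8, frames [2, 1, 5]
0: fault, evict 2, frames [1, 5, 0]
1: hit
3: fault, evict 5, frames [0, 1, 3]
1: hit
5: fault, evict 0, frames [3, 1, 5]
2: fault, evict 3, frames [1, 5, 2]
8: fault, evict 1, frames [5, 2, 8]
3: fault, evict 5, frames [2, 8, 3]
8: hit
4: fault, evict 2, frames [3, 8, 4]
3: hit
5: fault, evict 8, frames [4, 3, 5]
Page faults: 12.

12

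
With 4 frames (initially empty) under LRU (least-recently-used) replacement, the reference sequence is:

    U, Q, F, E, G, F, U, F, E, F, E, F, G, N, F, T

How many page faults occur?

8

U -> fault, frames [U]
Q -> fault, frames [U, Q]
F -> fault, frames [U, Q, F]
E -> fault, frames [U, Q, F, E]
G -> fault, evict U, frames [Q, F, E, G]
F -> hit
U -> fault, evict Q, frames [E, G, F, U]
F -> hit
E -> hit
F -> hit
E -> hit
F -> hit
G -> hit
N -> fault, evict U, frames [E, F, G, N]
F -> hit
T -> fault, evict E, frames [G, N, F, T]
Page faults: 8.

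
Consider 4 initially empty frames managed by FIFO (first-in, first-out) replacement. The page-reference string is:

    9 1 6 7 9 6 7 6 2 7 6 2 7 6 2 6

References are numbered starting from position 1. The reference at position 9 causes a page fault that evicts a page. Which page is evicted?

9

pos 1: 9 -> miss, frames (9)
pos 2: 1 -> miss, frames (9 1)
pos 3: 6 -> miss, frames (9 1 6)
pos 4: 7 -> miss, frames (9 1 6 7)
pos 5: 9 -> hit
pos 6: 6 -> hit
pos 7: 7 -> hit
pos 8: 6 -> hit
pos 9: 2 -> miss, evict 9, frames (1 6 7 2)
At position 9, page 9 is evicted.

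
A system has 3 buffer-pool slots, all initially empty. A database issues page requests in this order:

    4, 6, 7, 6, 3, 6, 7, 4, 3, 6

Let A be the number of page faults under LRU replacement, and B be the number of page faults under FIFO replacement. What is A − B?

Under LRU: F F F . F . . F F F → 7 faults.
Under FIFO: F F F . F . . F . F → 6 faults.
A − B = 7 − 6 = 1.

1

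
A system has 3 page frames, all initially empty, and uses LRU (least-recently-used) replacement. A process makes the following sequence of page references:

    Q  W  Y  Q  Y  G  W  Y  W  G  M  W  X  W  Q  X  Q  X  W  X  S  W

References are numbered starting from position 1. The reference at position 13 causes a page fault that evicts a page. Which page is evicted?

pos 1: Q -> fault, frames (Q)
pos 2: W -> fault, frames (Q W)
pos 3: Y -> fault, frames (Q W Y)
pos 4: Q -> hit
pos 5: Y -> hit
pos 6: G -> fault, evict W, frames (Q Y G)
pos 7: W -> fault, evict Q, frames (Y G W)
pos 8: Y -> hit
pos 9: W -> hit
pos 10: G -> hit
pos 11: M -> fault, evict Y, frames (W G M)
pos 12: W -> hit
pos 13: X -> fault, evict G, frames (M W X)
At position 13, page G is evicted.

G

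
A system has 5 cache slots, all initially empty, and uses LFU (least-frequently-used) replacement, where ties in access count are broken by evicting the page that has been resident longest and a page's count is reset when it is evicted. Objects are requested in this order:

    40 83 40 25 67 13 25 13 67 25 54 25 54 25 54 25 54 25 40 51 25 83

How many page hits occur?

40 → fault, frames (40)
83 → fault, frames (40 83)
40 → hit
25 → fault, frames (40 83 25)
67 → fault, frames (40 83 25 67)
13 → fault, frames (40 83 25 67 13)
25 → hit
13 → hit
67 → hit
25 → hit
54 → fault, evict 83, frames (40 25 67 13 54)
25 → hit
54 → hit
25 → hit
54 → hit
25 → hit
54 → hit
25 → hit
40 → hit
51 → fault, evict 67, frames (40 25 13 54 51)
25 → hit
83 → fault, evict 51, frames (40 25 13 54 83)
Hits: 14.

14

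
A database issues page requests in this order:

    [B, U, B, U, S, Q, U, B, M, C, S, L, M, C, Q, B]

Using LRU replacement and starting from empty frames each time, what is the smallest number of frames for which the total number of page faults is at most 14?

2

f=1: 16 faults
f=2: 14 faults
f=3: 13 faults
f=4: 10 faults
f=5: 10 faults
f=6: 8 faults
f=7: 7 faults
Smallest f with faults ≤ 14 is 2.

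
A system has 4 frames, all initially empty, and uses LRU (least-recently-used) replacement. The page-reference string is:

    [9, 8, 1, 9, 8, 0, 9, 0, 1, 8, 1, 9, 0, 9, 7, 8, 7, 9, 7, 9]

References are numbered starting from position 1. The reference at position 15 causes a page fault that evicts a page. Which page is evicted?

pos 1: 9 -> fault, frames [9]
pos 2: 8 -> fault, frames [9, 8]
pos 3: 1 -> fault, frames [9, 8, 1]
pos 4: 9 -> hit
pos 5: 8 -> hit
pos 6: 0 -> fault, frames [1, 9, 8, 0]
pos 7: 9 -> hit
pos 8: 0 -> hit
pos 9: 1 -> hit
pos 10: 8 -> hit
pos 11: 1 -> hit
pos 12: 9 -> hit
pos 13: 0 -> hit
pos 14: 9 -> hit
pos 15: 7 -> fault, evict 8, frames [1, 0, 9, 7]
At position 15, page 8 is evicted.

8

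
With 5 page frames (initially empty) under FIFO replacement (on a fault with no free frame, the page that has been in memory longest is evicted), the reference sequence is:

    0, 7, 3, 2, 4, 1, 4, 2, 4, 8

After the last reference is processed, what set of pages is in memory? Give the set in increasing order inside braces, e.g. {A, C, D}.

{1, 2, 3, 4, 8}

0: miss, frames (0)
7: miss, frames (0 7)
3: miss, frames (0 7 3)
2: miss, frames (0 7 3 2)
4: miss, frames (0 7 3 2 4)
1: miss, evict 0, frames (7 3 2 4 1)
4: hit
2: hit
4: hit
8: miss, evict 7, frames (3 2 4 1 8)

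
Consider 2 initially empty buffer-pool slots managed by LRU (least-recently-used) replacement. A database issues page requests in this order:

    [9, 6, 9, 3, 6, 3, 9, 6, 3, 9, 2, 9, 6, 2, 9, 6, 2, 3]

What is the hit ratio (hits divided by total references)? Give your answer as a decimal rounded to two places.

0.17

9 -> fault, frames [9]
6 -> fault, frames [9, 6]
9 -> hit
3 -> fault, evict 6, frames [9, 3]
6 -> fault, evict 9, frames [3, 6]
3 -> hit
9 -> fault, evict 6, frames [3, 9]
6 -> fault, evict 3, frames [9, 6]
3 -> fault, evict 9, frames [6, 3]
9 -> fault, evict 6, frames [3, 9]
2 -> fault, evict 3, frames [9, 2]
9 -> hit
6 -> fault, evict 2, frames [9, 6]
2 -> fault, evict 9, frames [6, 2]
9 -> fault, evict 6, frames [2, 9]
6 -> fault, evict 2, frames [9, 6]
2 -> fault, evict 9, frames [6, 2]
3 -> fault, evict 6, frames [2, 3]
Hits: 3 of 18 references → 3/18 = 0.1667.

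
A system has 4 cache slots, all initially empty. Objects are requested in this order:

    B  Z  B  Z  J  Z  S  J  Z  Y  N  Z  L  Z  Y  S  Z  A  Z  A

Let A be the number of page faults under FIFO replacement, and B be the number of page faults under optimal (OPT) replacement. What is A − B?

2

Under FIFO: F F . . F . F . . F F F F . . F . F . . → 10 faults.
Under OPT: F F . . F . F . . F F . F . . . . F . . → 8 faults.
A − B = 10 − 8 = 2.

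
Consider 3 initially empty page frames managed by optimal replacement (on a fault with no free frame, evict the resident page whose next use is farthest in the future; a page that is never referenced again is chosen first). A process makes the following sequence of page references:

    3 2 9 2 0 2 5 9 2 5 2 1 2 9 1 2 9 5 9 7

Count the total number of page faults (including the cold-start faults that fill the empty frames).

3 → miss, frames [3]
2 → miss, frames [3, 2]
9 → miss, frames [3, 2, 9]
2 → hit
0 → miss, evict 3, frames [2, 9, 0]
2 → hit
5 → miss, evict 0, frames [2, 9, 5]
9 → hit
2 → hit
5 → hit
2 → hit
1 → miss, evict 5, frames [2, 9, 1]
2 → hit
9 → hit
1 → hit
2 → hit
9 → hit
5 → miss, evict 1, frames [2, 9, 5]
9 → hit
7 → miss, evict 5, frames [2, 9, 7]
Page faults: 8.

8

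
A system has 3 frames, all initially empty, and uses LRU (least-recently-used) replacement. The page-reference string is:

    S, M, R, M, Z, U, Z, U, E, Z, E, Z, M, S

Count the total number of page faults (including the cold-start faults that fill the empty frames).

8

S → fault, frames (S)
M → fault, frames (S M)
R → fault, frames (S M R)
M → hit
Z → fault, evict S, frames (R M Z)
U → fault, evict R, frames (M Z U)
Z → hit
U → hit
E → fault, evict M, frames (Z U E)
Z → hit
E → hit
Z → hit
M → fault, evict U, frames (E Z M)
S → fault, evict E, frames (Z M S)
Page faults: 8.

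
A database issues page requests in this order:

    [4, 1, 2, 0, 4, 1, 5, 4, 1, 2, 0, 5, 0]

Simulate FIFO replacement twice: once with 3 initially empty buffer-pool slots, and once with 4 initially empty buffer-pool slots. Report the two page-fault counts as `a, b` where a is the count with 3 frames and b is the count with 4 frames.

3 frames: F F F F F F F . . F F . . → 9 faults.
4 frames: F F F F . . F F F F F F . → 10 faults.
10 > 9: adding a frame increased faults — Belady's anomaly.

9, 10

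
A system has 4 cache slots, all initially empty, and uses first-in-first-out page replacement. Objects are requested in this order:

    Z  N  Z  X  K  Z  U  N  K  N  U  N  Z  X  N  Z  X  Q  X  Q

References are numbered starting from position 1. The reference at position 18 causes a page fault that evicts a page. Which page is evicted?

U

pos 1: Z -> miss, frames [Z]
pos 2: N -> miss, frames [Z, N]
pos 3: Z -> hit
pos 4: X -> miss, frames [Z, N, X]
pos 5: K -> miss, frames [Z, N, X, K]
pos 6: Z -> hit
pos 7: U -> miss, evict Z, frames [N, X, K, U]
pos 8: N -> hit
pos 9: K -> hit
pos 10: N -> hit
pos 11: U -> hit
pos 12: N -> hit
pos 13: Z -> miss, evict N, frames [X, K, U, Z]
pos 14: X -> hit
pos 15: N -> miss, evict X, frames [K, U, Z, N]
pos 16: Z -> hit
pos 17: X -> miss, evict K, frames [U, Z, N, X]
pos 18: Q -> miss, evict U, frames [Z, N, X, Q]
At position 18, page U is evicted.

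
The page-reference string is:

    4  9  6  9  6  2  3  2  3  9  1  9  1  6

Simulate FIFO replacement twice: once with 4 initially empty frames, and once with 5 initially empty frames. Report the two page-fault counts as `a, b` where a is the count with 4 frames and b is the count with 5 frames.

4 frames: F F F . . F F . . . F F . F → 8 faults.
5 frames: F F F . . F F . . . F . . . → 6 faults.
6 < 8: adding a frame reduced faults, as is typical.

8, 6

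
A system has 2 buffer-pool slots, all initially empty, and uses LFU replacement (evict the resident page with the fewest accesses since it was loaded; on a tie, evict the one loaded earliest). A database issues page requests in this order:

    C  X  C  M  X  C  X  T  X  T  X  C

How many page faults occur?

8

C: fault, frames [C]
X: fault, frames [C, X]
C: hit
M: fault, evict X, frames [C, M]
X: fault, evict M, frames [C, X]
C: hit
X: hit
T: fault, evict X, frames [C, T]
X: fault, evict T, frames [C, X]
T: fault, evict X, frames [C, T]
X: fault, evict T, frames [C, X]
C: hit
Page faults: 8.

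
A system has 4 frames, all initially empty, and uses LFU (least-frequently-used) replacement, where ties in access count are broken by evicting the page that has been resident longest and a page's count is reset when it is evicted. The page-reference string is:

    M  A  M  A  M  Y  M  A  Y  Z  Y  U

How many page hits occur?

7

M: miss, frames {M}
A: miss, frames {M,A}
M: hit
A: hit
M: hit
Y: miss, frames {M,A,Y}
M: hit
A: hit
Y: hit
Z: miss, frames {M,A,Y,Z}
Y: hit
U: miss, evict Z, frames {M,A,Y,U}
Hits: 7.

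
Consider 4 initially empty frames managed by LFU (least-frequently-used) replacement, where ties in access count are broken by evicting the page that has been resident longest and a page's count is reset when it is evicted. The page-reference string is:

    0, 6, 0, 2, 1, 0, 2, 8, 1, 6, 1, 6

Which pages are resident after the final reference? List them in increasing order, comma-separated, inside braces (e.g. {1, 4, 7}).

0 → miss, frames {0}
6 → miss, frames {0,6}
0 → hit
2 → miss, frames {0,6,2}
1 → miss, frames {0,6,2,1}
0 → hit
2 → hit
8 → miss, evict 6, frames {0,2,1,8}
1 → hit
6 → miss, evict 8, frames {0,2,1,6}
1 → hit
6 → hit

{0, 1, 2, 6}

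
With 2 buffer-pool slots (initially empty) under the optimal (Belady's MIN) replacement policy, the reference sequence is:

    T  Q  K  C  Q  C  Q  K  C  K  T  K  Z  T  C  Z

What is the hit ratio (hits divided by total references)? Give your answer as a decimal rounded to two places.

0.50

T -> fault, frames (T)
Q -> fault, frames (T Q)
K -> fault, evict T, frames (Q K)
C -> fault, evict K, frames (Q C)
Q -> hit
C -> hit
Q -> hit
K -> fault, evict Q, frames (C K)
C -> hit
K -> hit
T -> fault, evict C, frames (K T)
K -> hit
Z -> fault, evict K, frames (T Z)
T -> hit
C -> fault, evict T, frames (Z C)
Z -> hit
Hits: 8 of 16 references → 8/16 = 0.5000.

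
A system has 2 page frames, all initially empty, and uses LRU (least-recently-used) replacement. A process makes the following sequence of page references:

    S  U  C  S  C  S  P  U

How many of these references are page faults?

6

S: miss, frames (S)
U: miss, frames (S U)
C: miss, evict S, frames (U C)
S: miss, evict U, frames (C S)
C: hit
S: hit
P: miss, evict C, frames (S P)
U: miss, evict S, frames (P U)
Page faults: 6.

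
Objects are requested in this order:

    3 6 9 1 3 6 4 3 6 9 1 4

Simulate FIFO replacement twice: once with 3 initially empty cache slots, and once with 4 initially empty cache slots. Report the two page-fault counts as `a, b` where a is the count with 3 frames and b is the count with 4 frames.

3 frames: F F F F F F F . . F F . → 9 faults.
4 frames: F F F F . . F F F F F F → 10 faults.
10 > 9: adding a frame increased faults — Belady's anomaly.

9, 10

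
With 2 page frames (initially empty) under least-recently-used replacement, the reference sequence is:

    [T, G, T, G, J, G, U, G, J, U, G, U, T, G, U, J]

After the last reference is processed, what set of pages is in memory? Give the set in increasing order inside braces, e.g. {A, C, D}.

T → fault, frames (T)
G → fault, frames (T G)
T → hit
G → hit
J → fault, evict T, frames (G J)
G → hit
U → fault, evict J, frames (G U)
G → hit
J → fault, evict U, frames (G J)
U → fault, evict G, frames (J U)
G → fault, evict J, frames (U G)
U → hit
T → fault, evict G, frames (U T)
G → fault, evict U, frames (T G)
U → fault, evict T, frames (G U)
J → fault, evict G, frames (U J)

{J, U}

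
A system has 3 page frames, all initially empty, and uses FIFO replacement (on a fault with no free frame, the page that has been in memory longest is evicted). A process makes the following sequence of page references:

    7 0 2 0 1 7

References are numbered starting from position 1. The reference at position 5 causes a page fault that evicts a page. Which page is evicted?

7

pos 1: 7 -> fault, frames [7]
pos 2: 0 -> fault, frames [7, 0]
pos 3: 2 -> fault, frames [7, 0, 2]
pos 4: 0 -> hit
pos 5: 1 -> fault, evict 7, frames [0, 2, 1]
At position 5, page 7 is evicted.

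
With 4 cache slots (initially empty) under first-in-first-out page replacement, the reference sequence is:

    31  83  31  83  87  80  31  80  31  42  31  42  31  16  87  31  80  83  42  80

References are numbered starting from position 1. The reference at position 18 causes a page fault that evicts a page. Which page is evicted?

pos 1: 31 -> fault, frames (31)
pos 2: 83 -> fault, frames (31 83)
pos 3: 31 -> hit
pos 4: 83 -> hit
pos 5: 87 -> fault, frames (31 83 87)
pos 6: 80 -> fault, frames (31 83 87 80)
pos 7: 31 -> hit
pos 8: 80 -> hit
pos 9: 31 -> hit
pos 10: 42 -> fault, evict 31, frames (83 87 80 42)
pos 11: 31 -> fault, evict 83, frames (87 80 42 31)
pos 12: 42 -> hit
pos 13: 31 -> hit
pos 14: 16 -> fault, evict 87, frames (80 42 31 16)
pos 15: 87 -> fault, evict 80, frames (42 31 16 87)
pos 16: 31 -> hit
pos 17: 80 -> fault, evict 42, frames (31 16 87 80)
pos 18: 83 -> fault, evict 31, frames (16 87 80 83)
At position 18, page 31 is evicted.

31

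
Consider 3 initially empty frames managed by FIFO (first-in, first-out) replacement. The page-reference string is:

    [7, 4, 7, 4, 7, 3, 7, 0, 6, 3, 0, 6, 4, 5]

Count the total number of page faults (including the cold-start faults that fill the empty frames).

7

7 → miss, frames {7}
4 → miss, frames {7,4}
7 → hit
4 → hit
7 → hit
3 → miss, frames {7,4,3}
7 → hit
0 → miss, evict 7, frames {4,3,0}
6 → miss, evict 4, frames {3,0,6}
3 → hit
0 → hit
6 → hit
4 → miss, evict 3, frames {0,6,4}
5 → miss, evict 0, frames {6,4,5}
Page faults: 7.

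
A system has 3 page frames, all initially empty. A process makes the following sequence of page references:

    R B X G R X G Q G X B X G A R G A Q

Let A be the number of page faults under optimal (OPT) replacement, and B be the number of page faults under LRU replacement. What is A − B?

Under OPT: F F F F . . . F . . F . . F F . . F → 9 faults.
Under LRU: F F F F F . . F . . F . . F F . . F → 10 faults.
A − B = 9 − 10 = -1.

-1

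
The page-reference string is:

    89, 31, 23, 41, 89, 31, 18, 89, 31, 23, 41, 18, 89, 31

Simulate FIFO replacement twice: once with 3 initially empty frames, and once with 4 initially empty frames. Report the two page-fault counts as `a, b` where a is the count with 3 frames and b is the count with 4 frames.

11, 12

3 frames: F F F F F F F . . F F . F F → 11 faults.
4 frames: F F F F . . F F F F F F F F → 12 faults.
12 > 11: adding a frame increased faults — Belady's anomaly.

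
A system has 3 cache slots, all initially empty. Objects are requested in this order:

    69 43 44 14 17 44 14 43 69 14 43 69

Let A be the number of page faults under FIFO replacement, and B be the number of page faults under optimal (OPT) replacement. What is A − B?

1

Under FIFO: F F F F F . . F F F . . → 8 faults.
Under OPT: F F F F F . . F F . . . → 7 faults.
A − B = 8 − 7 = 1.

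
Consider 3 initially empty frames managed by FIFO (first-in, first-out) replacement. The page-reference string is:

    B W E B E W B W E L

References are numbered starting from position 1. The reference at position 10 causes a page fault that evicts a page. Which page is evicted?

B

pos 1: B: miss, frames (B)
pos 2: W: miss, frames (B W)
pos 3: E: miss, frames (B W E)
pos 4: B: hit
pos 5: E: hit
pos 6: W: hit
pos 7: B: hit
pos 8: W: hit
pos 9: E: hit
pos 10: L: miss, evict B, frames (W E L)
At position 10, page B is evicted.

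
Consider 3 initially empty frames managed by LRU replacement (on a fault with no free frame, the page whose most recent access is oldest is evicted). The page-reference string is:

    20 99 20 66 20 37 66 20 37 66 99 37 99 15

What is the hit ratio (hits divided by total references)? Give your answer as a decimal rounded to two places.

20 -> miss, frames {20}
99 -> miss, frames {20,99}
20 -> hit
66 -> miss, frames {99,20,66}
20 -> hit
37 -> miss, evict 99, frames {66,20,37}
66 -> hit
20 -> hit
37 -> hit
66 -> hit
99 -> miss, evict 20, frames {37,66,99}
37 -> hit
99 -> hit
15 -> miss, evict 66, frames {37,99,15}
Hits: 8 of 14 references → 8/14 = 0.5714.

0.57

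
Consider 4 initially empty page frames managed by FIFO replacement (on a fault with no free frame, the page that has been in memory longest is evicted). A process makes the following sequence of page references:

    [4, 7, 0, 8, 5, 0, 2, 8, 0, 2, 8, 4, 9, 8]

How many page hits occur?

5

4: miss, frames (4)
7: miss, frames (4 7)
0: miss, frames (4 7 0)
8: miss, frames (4 7 0 8)
5: miss, evict 4, frames (7 0 8 5)
0: hit
2: miss, evict 7, frames (0 8 5 2)
8: hit
0: hit
2: hit
8: hit
4: miss, evict 0, frames (8 5 2 4)
9: miss, evict 8, frames (5 2 4 9)
8: miss, evict 5, frames (2 4 9 8)
Hits: 5.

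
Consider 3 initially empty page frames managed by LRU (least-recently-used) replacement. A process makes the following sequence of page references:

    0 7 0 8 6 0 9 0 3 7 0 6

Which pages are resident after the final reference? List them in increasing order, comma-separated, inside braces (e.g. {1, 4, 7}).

{0, 6, 7}

0: miss, frames {0}
7: miss, frames {0,7}
0: hit
8: miss, frames {7,0,8}
6: miss, evict 7, frames {0,8,6}
0: hit
9: miss, evict 8, frames {6,0,9}
0: hit
3: miss, evict 6, frames {9,0,3}
7: miss, evict 9, frames {0,3,7}
0: hit
6: miss, evict 3, frames {7,0,6}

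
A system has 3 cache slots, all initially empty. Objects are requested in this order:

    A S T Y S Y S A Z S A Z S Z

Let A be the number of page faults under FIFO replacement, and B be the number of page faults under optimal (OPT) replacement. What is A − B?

Under FIFO: F F F F . . . F F F . . . . → 7 faults.
Under OPT: F F F F . . . . F . . . . . → 5 faults.
A − B = 7 − 5 = 2.

2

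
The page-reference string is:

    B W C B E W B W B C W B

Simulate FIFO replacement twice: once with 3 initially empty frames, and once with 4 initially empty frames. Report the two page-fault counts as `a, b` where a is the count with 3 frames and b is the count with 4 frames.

3 frames: F F F . F . F F . F . . → 7 faults.
4 frames: F F F . F . . . . . . . → 4 faults.
4 < 7: adding a frame reduced faults, as is typical.

7, 4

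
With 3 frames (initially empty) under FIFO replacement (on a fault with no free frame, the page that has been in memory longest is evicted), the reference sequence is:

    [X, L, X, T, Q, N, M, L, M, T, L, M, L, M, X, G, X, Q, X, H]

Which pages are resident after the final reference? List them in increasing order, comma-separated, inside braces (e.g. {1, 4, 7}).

{G, H, Q}

X: fault, frames [X]
L: fault, frames [X, L]
X: hit
T: fault, frames [X, L, T]
Q: fault, evict X, frames [L, T, Q]
N: fault, evict L, frames [T, Q, N]
M: fault, evict T, frames [Q, N, M]
L: fault, evict Q, frames [N, M, L]
M: hit
T: fault, evict N, frames [M, L, T]
L: hit
M: hit
L: hit
M: hit
X: fault, evict M, frames [L, T, X]
G: fault, evict L, frames [T, X, G]
X: hit
Q: fault, evict T, frames [X, G, Q]
X: hit
H: fault, evict X, frames [G, Q, H]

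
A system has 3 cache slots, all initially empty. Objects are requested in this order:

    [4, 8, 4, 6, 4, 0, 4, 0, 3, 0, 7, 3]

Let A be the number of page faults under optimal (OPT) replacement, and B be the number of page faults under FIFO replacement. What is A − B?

Under OPT: F F . F . F . . F . F . → 6 faults.
Under FIFO: F F . F . F F . F . F . → 7 faults.
A − B = 6 − 7 = -1.

-1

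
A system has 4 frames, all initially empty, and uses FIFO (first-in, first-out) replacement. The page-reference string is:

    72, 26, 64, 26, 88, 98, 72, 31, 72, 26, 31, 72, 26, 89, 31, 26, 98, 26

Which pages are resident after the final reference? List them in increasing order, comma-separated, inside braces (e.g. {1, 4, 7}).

{26, 31, 89, 98}

72 → fault, frames (72)
26 → fault, frames (72 26)
64 → fault, frames (72 26 64)
26 → hit
88 → fault, frames (72 26 64 88)
98 → fault, evict 72, frames (26 64 88 98)
72 → fault, evict 26, frames (64 88 98 72)
31 → fault, evict 64, frames (88 98 72 31)
72 → hit
26 → fault, evict 88, frames (98 72 31 26)
31 → hit
72 → hit
26 → hit
89 → fault, evict 98, frames (72 31 26 89)
31 → hit
26 → hit
98 → fault, evict 72, frames (31 26 89 98)
26 → hit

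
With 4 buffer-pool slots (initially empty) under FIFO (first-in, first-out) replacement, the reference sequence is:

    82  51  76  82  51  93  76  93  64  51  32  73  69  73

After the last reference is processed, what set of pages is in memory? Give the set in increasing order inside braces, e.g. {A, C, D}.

82: fault, frames {82}
51: fault, frames {82,51}
76: fault, frames {82,51,76}
82: hit
51: hit
93: fault, frames {82,51,76,93}
76: hit
93: hit
64: fault, evict 82, frames {51,76,93,64}
51: hit
32: fault, evict 51, frames {76,93,64,32}
73: fault, evict 76, frames {93,64,32,73}
69: fault, evict 93, frames {64,32,73,69}
73: hit

{32, 64, 69, 73}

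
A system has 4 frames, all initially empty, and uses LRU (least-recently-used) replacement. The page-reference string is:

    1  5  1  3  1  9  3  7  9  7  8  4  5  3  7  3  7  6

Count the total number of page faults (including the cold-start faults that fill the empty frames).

11

1: fault, frames (1)
5: fault, frames (1 5)
1: hit
3: fault, frames (5 1 3)
1: hit
9: fault, frames (5 3 1 9)
3: hit
7: fault, evict 5, frames (1 9 3 7)
9: hit
7: hit
8: fault, evict 1, frames (3 9 7 8)
4: fault, evict 3, frames (9 7 8 4)
5: fault, evict 9, frames (7 8 4 5)
3: fault, evict 7, frames (8 4 5 3)
7: fault, evict 8, frames (4 5 3 7)
3: hit
7: hit
6: fault, evict 4, frames (5 3 7 6)
Page faults: 11.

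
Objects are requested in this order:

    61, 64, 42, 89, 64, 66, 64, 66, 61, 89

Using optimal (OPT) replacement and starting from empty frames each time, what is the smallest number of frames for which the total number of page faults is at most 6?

f=1: 10 faults
f=2: 7 faults
f=3: 6 faults
f=4: 5 faults
f=5: 5 faults
Smallest f with faults ≤ 6 is 3.

3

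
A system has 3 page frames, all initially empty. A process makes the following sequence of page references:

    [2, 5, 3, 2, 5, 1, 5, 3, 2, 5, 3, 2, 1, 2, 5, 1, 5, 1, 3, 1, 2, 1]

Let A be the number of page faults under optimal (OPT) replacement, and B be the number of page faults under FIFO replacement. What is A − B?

Under OPT: F F F . . F . . F . . . F . . . . . F . . . → 7 faults.
Under FIFO: F F F . . F . . F F F . F F F . . . F F F . → 13 faults.
A − B = 7 − 13 = -6.

-6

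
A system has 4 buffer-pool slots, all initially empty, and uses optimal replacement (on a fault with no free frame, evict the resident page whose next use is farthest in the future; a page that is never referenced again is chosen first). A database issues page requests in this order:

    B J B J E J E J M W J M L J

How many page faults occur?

B: fault, frames (B)
J: fault, frames (B J)
B: hit
J: hit
E: fault, frames (B J E)
J: hit
E: hit
J: hit
M: fault, frames (B J E M)
W: fault, evict E, frames (B J M W)
J: hit
M: hit
L: fault, evict W, frames (B J M L)
J: hit
Page faults: 6.

6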